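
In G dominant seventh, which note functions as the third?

Root of G dominant seventh = G. The 3rd is a major 3rd: G up a major 3rd → B.

B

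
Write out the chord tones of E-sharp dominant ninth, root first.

Root E#, quality dominant ninth:
root → E#
3rd (major 3rd) → G##
5th (perfect 5th) → B#
7th (minor 7th) → D#
9th (major 9th) → F##

E#  G##  B#  D#  F##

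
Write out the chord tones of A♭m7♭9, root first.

Ab Cb Eb Gb Bbb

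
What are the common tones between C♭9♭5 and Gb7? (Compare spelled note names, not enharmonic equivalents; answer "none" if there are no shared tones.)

C♭9♭5: C♭ E♭ G𝄫 B𝄫 D♭
Gb7: G♭ B♭ D♭ F♭
Common to both → D♭.

D♭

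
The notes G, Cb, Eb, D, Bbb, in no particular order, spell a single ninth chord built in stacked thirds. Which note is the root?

Cb

Arranged so that each adjacent pair is a third by letter name: Cb – Eb – G – Bbb – D.
The bottom of that stack, Cb, is the root (this is Cb dominant seventh sharp nine sharp five).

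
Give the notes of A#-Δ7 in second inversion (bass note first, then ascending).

E# G## A# C#

A#-Δ7 = A#–C#–E#–G##; second inversion → fifth (E#) lowest.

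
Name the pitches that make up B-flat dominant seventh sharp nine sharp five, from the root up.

B♭ D F♯ A♭ C♯

Root B♭, quality dominant seventh sharp nine sharp five:
root → B♭
3rd (major 3rd) → D
5th (augmented 5th) → F♯
7th (minor 7th) → A♭
9th (augmented 9th) → C♯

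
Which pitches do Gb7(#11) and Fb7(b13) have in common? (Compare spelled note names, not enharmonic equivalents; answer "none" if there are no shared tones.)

Fb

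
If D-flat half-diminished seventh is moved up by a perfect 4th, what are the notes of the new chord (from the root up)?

Transposed root: Db → Gb (perfect 4th up). So we spell Gb half-diminished seventh:
Root: Gb
Minor 3rd (3rd): Bbb
Diminished 5th (5th): Dbb
Minor 7th (7th): Fb

Gb, Bbb, Dbb, Fb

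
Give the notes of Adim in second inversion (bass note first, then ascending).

Adim = A–C–Eb; second inversion → fifth (Eb) lowest.

Eb, A, C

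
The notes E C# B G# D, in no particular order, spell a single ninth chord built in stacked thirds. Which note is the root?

C#

Stacking in thirds gives C# – E – G# – B – D, so C# is the root — C# minor seventh flat nine.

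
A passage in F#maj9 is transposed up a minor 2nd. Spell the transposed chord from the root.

G, B, D, F♯, A

Transposed root: F♯ → G (minor 2nd up). So we spell G major ninth:
G — root
B — major 3rd
D — perfect 5th
F♯ — major 7th
A — major 9th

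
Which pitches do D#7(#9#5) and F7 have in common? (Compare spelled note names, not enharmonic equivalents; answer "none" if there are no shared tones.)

none

D#7(#9#5) = D#, F##, A##, C#, E##.
F7 = F, A, C, Eb.
Shared: none.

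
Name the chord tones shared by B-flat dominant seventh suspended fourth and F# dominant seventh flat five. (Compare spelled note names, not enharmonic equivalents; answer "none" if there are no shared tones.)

B-flat dominant seventh suspended fourth = B-flat, E-flat, F, A-flat.
F# dominant seventh flat five = F-sharp, A-sharp, C, E.
Shared: none.

none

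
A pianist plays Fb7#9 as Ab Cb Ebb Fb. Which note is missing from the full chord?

G

The full Fb7#9 chord is Fb, Ab, Cb, Ebb, G.
Comparing with the voicing, the augmented 9th (9th) — G — is absent.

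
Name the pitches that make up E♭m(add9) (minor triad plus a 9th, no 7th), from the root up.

E♭m(add9): minor added-ninth on Eb.
Root: Eb
Minor 3rd (3rd): Gb
Perfect 5th (5th): Bb
Major 9th (9th): F

Eb, Gb, Bb, F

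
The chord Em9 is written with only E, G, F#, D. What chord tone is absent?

Em9 = E, G, B, D, F#. The voicing lacks the 5th (perfect 5th), B.

B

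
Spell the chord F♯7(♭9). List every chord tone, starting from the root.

Root F#, quality dominant seventh flat nine:
- root: F#
- major 3rd: A#
- perfect 5th: C#
- minor 7th: E
- minor 9th: G

F#, A#, C#, E, G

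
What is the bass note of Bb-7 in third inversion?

Ab

Bb-7 in root position is Bb–Db–F–Ab.
Third inversion places the seventh in the bass, which is Ab.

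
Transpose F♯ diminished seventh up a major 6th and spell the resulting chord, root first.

A major 6th up from F# is D#, so the new chord is D# diminished seventh.
root → D#
3rd (minor 3rd) → F#
5th (diminished 5th) → A
7th (diminished 7th) → C

D#, F#, A, C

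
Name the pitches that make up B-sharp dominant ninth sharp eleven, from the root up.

B-sharp, D-double-sharp, F-double-sharp, A-sharp, C-double-sharp, E-double-sharp

B-sharp dominant ninth sharp eleven is a dominant ninth sharp eleven built on B-sharp.
B-sharp — root
D-double-sharp — major 3rd
F-double-sharp — perfect 5th
A-sharp — minor 7th
C-double-sharp — major 9th
E-double-sharp — augmented 11th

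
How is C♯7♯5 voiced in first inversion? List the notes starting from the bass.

In root position, C♯7♯5 is C#–E#–G##–B.
First inversion puts the third (E#) in the bass.

E# – G## – B – C#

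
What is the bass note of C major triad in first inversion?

E

C major triad in root position is C–E–G.
First inversion places the third in the bass, which is E.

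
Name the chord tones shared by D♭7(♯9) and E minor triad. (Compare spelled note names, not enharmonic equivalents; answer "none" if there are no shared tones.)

D♭7(♯9) = Db, F, Ab, Cb, E.
E minor triad = E, G, B.
Shared: E.

E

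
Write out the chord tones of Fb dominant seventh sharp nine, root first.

Fb dominant seventh sharp nine is a dominant seventh sharp nine built on F-flat.
root → F-flat
3rd (major 3rd) → A-flat
5th (perfect 5th) → C-flat
7th (minor 7th) → E-double-flat
9th (augmented 9th) → G

F-flat, A-flat, C-flat, E-double-flat, G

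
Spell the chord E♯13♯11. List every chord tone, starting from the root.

E♯  G𝄪  B♯  D♯  F𝄪  A𝄪  C𝄪

E♯13♯11 is a dominant thirteenth sharp eleven built on E♯.
- root: E♯
- major 3rd: G𝄪
- perfect 5th: B♯
- minor 7th: D♯
- major 9th: F𝄪
- augmented 11th: A𝄪
- major 13th: C𝄪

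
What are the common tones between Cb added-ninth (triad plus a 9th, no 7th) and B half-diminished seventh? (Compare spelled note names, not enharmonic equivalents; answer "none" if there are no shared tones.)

none

Cb added-ninth: Cb Eb Gb Db
B half-diminished seventh: B D F A
Common to both → none.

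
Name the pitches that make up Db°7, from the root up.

D♭ – F♭ – A𝄫 – C𝄫

Root D♭, quality diminished seventh:
- root: D♭
- minor 3rd: F♭
- diminished 5th: A𝄫
- diminished 7th: C𝄫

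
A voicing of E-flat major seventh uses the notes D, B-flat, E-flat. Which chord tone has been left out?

G

The full E-flat major seventh chord is E-flat, G, B-flat, D.
Comparing with the voicing, the major 3rd (3rd) — G — is absent.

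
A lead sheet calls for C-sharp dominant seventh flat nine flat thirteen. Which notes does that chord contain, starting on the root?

C♯, E♯, G♯, B, D, A

Root C♯, quality dominant seventh flat nine flat thirteen:
- root: C♯
- major 3rd: E♯
- perfect 5th: G♯
- minor 7th: B
- minor 9th: D
- minor 13th: A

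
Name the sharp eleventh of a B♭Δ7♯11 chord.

E

Root of B♭Δ7♯11 = Bb. The 11th is an augmented 11th: Bb up an augmented 11th → E.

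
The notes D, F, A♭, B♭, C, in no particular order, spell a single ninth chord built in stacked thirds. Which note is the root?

B♭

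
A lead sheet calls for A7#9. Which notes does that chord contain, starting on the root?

A7#9 is a dominant seventh sharp nine built on A.
- root: A
- major 3rd: C#
- perfect 5th: E
- minor 7th: G
- augmented 9th: B#

A, C#, E, G, B#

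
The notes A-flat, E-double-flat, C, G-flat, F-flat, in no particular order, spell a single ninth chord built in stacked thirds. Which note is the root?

F-flat

Stacking in thirds gives F-flat – A-flat – C – E-double-flat – G-flat, so F-flat is the root — F-flat dominant ninth sharp five.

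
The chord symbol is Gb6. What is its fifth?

Db

Gb6 is built on Gb; its 5th is a perfect 5th above the root.
A fifth above G uses the letter D, and the perfect 5th above Gb is Db.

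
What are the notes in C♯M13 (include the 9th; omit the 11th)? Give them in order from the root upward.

C#  E#  G#  B#  D#  A#

C♯M13: major thirteenth on C#.
Root: C#
Major 3rd (3rd): E#
Perfect 5th (5th): G#
Major 7th (7th): B#
Major 9th (9th): D#
Major 13th (13th): A#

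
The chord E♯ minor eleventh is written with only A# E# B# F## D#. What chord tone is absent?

E♯ minor eleventh = E#, G#, B#, D#, F##, A#. The voicing lacks the 3rd (minor 3rd), G#.

G#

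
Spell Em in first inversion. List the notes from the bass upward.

G  B  E

In root position, Em is E–G–B.
First inversion puts the third (G) in the bass.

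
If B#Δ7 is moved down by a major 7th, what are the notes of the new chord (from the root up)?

B# down a major 7th → C#. New chord: C# major seventh.
root → C#
3rd (major 3rd) → E#
5th (perfect 5th) → G#
7th (major 7th) → B#

C# – E# – G# – B#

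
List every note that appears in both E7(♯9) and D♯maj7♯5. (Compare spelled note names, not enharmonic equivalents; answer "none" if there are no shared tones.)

F##

E7(♯9) = E, G#, B, D, F##.
D♯maj7♯5 = D#, F##, A##, C##.
Shared: F##.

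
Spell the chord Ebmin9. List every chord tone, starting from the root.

E♭, G♭, B♭, D♭, F

Root E♭, quality minor ninth:
root → E♭
3rd (minor 3rd) → G♭
5th (perfect 5th) → B♭
7th (minor 7th) → D♭
9th (major 9th) → F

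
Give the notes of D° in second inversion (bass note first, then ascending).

Ab, D, F

In root position, D° is D–F–Ab.
Second inversion puts the fifth (Ab) in the bass.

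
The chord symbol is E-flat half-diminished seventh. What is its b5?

B-double-flat

E-flat half-diminished seventh is built on E-flat; its 5th is a diminished 5th above the root.
A fifth above E uses the letter B, and the diminished 5th above E-flat is B-double-flat.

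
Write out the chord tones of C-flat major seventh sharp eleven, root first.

C-flat, E-flat, G-flat, B-flat, F

C-flat major seventh sharp eleven: major seventh sharp eleven on C-flat.
C-flat — root
E-flat — major 3rd
G-flat — perfect 5th
B-flat — major 7th
F — augmented 11th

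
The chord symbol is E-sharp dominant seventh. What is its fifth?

B-sharp

Root of E-sharp dominant seventh = E-sharp. The 5th is a perfect 5th: E-sharp up a perfect 5th → B-sharp.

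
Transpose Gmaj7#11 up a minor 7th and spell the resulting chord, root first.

G up a minor 7th → F. New chord: F major seventh sharp eleven.
- root: F
- major 3rd: A
- perfect 5th: C
- major 7th: E
- augmented 11th: B

F A C E B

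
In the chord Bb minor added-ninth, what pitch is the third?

Bb minor added-ninth is built on B-flat; its 3rd is a minor 3rd above the root.
A third above B uses the letter D, and the minor 3rd above B-flat is D-flat.

D-flat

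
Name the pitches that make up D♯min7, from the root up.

D#, F#, A#, C#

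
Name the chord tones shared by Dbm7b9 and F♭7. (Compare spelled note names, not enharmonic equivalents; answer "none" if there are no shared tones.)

Dbm7b9 = Db, Fb, Ab, Cb, Ebb.
F♭7 = Fb, Ab, Cb, Ebb.
Shared: Fb, Ab, Cb, Ebb.

Fb, Ab, Cb, Ebb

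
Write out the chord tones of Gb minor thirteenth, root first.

G-flat  B-double-flat  D-flat  F-flat  A-flat  C-flat  E-flat

Root G-flat, quality minor thirteenth:
- root: G-flat
- minor 3rd: B-double-flat
- perfect 5th: D-flat
- minor 7th: F-flat
- major 9th: A-flat
- perfect 11th: C-flat
- major 13th: E-flat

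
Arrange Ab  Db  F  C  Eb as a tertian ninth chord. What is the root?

Db

Arranged so that each adjacent pair is a third by letter name: Db – F – Ab – C – Eb.
The bottom of that stack, Db, is the root (this is Db major ninth).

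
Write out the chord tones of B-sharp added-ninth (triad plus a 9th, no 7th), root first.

Root B#, quality added-ninth:
root → B#
3rd (major 3rd) → D##
5th (perfect 5th) → F##
9th (major 9th) → C##

B#, D##, F##, C##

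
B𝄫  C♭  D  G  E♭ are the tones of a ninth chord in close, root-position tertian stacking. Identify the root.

C♭

Arranged so that each adjacent pair is a third by letter name: C♭ – E♭ – G – B𝄫 – D.
The bottom of that stack, C♭, is the root (this is C♭ dominant seventh sharp nine sharp five).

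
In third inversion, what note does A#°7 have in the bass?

A#°7 in root position is A#–C#–E–G.
Third inversion places the seventh in the bass, which is G.

G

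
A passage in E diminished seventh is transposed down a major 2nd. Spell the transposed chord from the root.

D F Ab Cb

A major 2nd down from E is D, so the new chord is D diminished seventh.
D — root
F — minor 3rd
Ab — diminished 5th
Cb — diminished 7th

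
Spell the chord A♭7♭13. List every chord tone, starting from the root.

Ab C Eb Gb Fb

A♭7♭13: dominant seventh flat thirteen on Ab.
Ab — root
C — major 3rd
Eb — perfect 5th
Gb — minor 7th
Fb — minor 13th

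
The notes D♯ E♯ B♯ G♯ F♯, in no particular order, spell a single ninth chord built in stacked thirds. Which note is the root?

E♯

Stacking in thirds gives E♯ – G♯ – B♯ – D♯ – F♯, so E♯ is the root — E♯ minor seventh flat nine.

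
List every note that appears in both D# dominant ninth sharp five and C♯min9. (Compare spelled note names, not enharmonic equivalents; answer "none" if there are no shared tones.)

D#  C#

D# dominant ninth sharp five: D# F## A## C# E#
C♯min9: C# E G# B D#
Common to both → D#, C#.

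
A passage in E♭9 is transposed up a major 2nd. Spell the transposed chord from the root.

F, A, C, Eb, G

Transposed root: Eb → F (major 2nd up). So we spell F dominant ninth:
Root: F
Major 3rd (3rd): A
Perfect 5th (5th): C
Minor 7th (7th): Eb
Major 9th (9th): G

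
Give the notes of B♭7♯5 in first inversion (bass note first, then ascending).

In root position, B♭7♯5 is Bb–D–F#–Ab.
First inversion puts the third (D) in the bass.

D – F# – Ab – Bb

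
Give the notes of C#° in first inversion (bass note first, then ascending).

E, G, C#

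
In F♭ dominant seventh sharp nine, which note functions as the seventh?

Root of F♭ dominant seventh sharp nine = F-flat. The 7th is a minor 7th: F-flat up a minor 7th → E-double-flat.

E-double-flat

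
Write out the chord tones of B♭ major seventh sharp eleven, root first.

Bb D F A E

B♭ major seventh sharp eleven: major seventh sharp eleven on Bb.
Root: Bb
Major 3rd (3rd): D
Perfect 5th (5th): F
Major 7th (7th): A
Augmented 11th (11th): E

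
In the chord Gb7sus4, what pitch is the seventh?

Gb7sus4 is built on G♭; its 7th is a minor 7th above the root.
A seventh above G uses the letter F, and the minor 7th above G♭ is F♭.

F♭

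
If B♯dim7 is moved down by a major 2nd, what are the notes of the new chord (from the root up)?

Transposed root: B♯ → A♯ (major 2nd down). So we spell A♯ diminished seventh:
Root: A♯
Minor 3rd (3rd): C♯
Diminished 5th (5th): E
Diminished 7th (7th): G

A♯, C♯, E, G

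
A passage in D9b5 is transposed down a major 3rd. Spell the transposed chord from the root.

Transposed root: D → B♭ (major 3rd down). So we spell B♭ dominant ninth flat five:
root → B♭
3rd (major 3rd) → D
5th (diminished 5th) → F♭
7th (minor 7th) → A♭
9th (major 9th) → C

B♭  D  F♭  A♭  C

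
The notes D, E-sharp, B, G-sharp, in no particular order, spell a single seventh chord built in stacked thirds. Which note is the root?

E-sharp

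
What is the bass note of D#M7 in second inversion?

A♯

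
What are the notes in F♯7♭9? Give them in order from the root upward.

F#  A#  C#  E  G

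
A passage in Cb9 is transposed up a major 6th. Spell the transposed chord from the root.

Cb up a major 6th → Ab. New chord: Ab dominant ninth.
Root: Ab
Major 3rd (3rd): C
Perfect 5th (5th): Eb
Minor 7th (7th): Gb
Major 9th (9th): Bb

Ab – C – Eb – Gb – Bb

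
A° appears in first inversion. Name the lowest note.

C

A° = A–C–Eb. First inversion → third in the bass = C.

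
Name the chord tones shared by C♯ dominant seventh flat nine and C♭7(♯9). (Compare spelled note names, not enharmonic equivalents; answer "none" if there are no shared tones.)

D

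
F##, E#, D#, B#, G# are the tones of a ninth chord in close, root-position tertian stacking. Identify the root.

E#

Arranged so that each adjacent pair is a third by letter name: E# – G# – B# – D# – F##.
The bottom of that stack, E#, is the root (this is E# minor ninth).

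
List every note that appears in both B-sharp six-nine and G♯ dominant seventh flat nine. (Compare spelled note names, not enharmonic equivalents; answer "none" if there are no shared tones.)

B♯

B-sharp six-nine: B♯ D𝄪 F𝄪 G𝄪 C𝄪
G♯ dominant seventh flat nine: G♯ B♯ D♯ F♯ A
Common to both → B♯.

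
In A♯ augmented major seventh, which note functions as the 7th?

Root of A♯ augmented major seventh = A#. The 7th is a major 7th: A# up a major 7th → G##.

G##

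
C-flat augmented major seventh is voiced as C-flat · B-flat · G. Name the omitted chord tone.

The full C-flat augmented major seventh chord is C-flat, E-flat, G, B-flat.
Comparing with the voicing, the major 3rd (3rd) — E-flat — is absent.

E-flat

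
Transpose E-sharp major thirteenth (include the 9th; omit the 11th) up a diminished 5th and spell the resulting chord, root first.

A diminished 5th up from E-sharp is B, so the new chord is B major thirteenth.
Root: B
Major 3rd (3rd): D-sharp
Perfect 5th (5th): F-sharp
Major 7th (7th): A-sharp
Major 9th (9th): C-sharp
Major 13th (13th): G-sharp

B – D-sharp – F-sharp – A-sharp – C-sharp – G-sharp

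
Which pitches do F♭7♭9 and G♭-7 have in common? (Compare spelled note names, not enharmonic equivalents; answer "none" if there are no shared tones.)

F♭

F♭7♭9 = F♭, A♭, C♭, E𝄫, G𝄫.
G♭-7 = G♭, B𝄫, D♭, F♭.
Shared: F♭.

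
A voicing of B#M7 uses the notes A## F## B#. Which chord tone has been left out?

D##

B#M7 = B#, D##, F##, A##. The voicing lacks the 3rd (major 3rd), D##.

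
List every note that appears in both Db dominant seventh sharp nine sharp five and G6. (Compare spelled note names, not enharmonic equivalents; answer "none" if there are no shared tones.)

E

Db dominant seventh sharp nine sharp five: Db F A Cb E
G6: G B D E
Common to both → E.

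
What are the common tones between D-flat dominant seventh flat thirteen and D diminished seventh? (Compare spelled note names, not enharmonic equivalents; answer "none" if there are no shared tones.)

D-flat dominant seventh flat thirteen = D-flat, F, A-flat, C-flat, B-double-flat.
D diminished seventh = D, F, A-flat, C-flat.
Shared: F, A-flat, C-flat.

F, A-flat, C-flat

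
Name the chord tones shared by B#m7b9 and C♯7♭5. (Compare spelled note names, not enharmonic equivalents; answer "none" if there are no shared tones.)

B#m7b9 = B#, D#, F##, A#, C#.
C♯7♭5 = C#, E#, G, B.
Shared: C#.

C#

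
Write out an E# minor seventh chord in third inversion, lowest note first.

D♯  E♯  G♯  B♯

In root position, E# minor seventh is E♯–G♯–B♯–D♯.
Third inversion puts the seventh (D♯) in the bass.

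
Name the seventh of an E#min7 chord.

Root of E#min7 = E♯. The 7th is a minor 7th: E♯ up a minor 7th → D♯.

D♯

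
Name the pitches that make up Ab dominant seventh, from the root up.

Ab – C – Eb – Gb

Ab dominant seventh: dominant seventh on Ab.
root → Ab
3rd (major 3rd) → C
5th (perfect 5th) → Eb
7th (minor 7th) → Gb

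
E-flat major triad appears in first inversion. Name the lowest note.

E-flat major triad = E♭–G–B♭. First inversion → third in the bass = G.

G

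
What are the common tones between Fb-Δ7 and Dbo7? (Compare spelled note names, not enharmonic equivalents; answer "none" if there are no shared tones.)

Fb – Abb

Fb-Δ7 = Fb, Abb, Cb, Eb.
Dbo7 = Db, Fb, Abb, Cbb.
Shared: Fb, Abb.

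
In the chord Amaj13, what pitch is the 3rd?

Amaj13 is built on A; its 3rd is a major 3rd above the root.
A third above A uses the letter C, and the major 3rd above A is C♯.

C♯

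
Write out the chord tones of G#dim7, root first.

G#dim7: diminished seventh on G♯.
G♯ — root
B — minor 3rd
D — diminished 5th
F — diminished 7th

G♯  B  D  F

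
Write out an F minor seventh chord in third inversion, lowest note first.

E-flat, F, A-flat, C

F minor seventh = F–A-flat–C–E-flat; third inversion → seventh (E-flat) lowest.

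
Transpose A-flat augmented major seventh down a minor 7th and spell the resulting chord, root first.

B-flat, D, F-sharp, A

A-flat down a minor 7th → B-flat. New chord: B-flat augmented major seventh.
root → B-flat
3rd (major 3rd) → D
5th (augmented 5th) → F-sharp
7th (major 7th) → A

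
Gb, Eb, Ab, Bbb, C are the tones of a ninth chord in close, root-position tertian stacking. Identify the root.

Ab

Stacking in thirds gives Ab – C – Eb – Gb – Bbb, so Ab is the root — Ab dominant seventh flat nine.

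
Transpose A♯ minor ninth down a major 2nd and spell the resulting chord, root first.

Transposed root: A# → G# (major 2nd down). So we spell G# minor ninth:
root → G#
3rd (minor 3rd) → B
5th (perfect 5th) → D#
7th (minor 7th) → F#
9th (major 9th) → A#

G#, B, D#, F#, A#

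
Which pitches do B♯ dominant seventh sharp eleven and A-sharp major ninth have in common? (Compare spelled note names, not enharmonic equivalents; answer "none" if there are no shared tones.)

B-sharp – A-sharp

B♯ dominant seventh sharp eleven = B-sharp, D-double-sharp, F-double-sharp, A-sharp, E-double-sharp.
A-sharp major ninth = A-sharp, C-double-sharp, E-sharp, G-double-sharp, B-sharp.
Shared: B-sharp, A-sharp.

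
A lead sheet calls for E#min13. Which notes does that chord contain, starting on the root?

Root E#, quality minor thirteenth:
- root: E#
- minor 3rd: G#
- perfect 5th: B#
- minor 7th: D#
- major 9th: F##
- perfect 11th: A#
- major 13th: C##

E#, G#, B#, D#, F##, A#, C##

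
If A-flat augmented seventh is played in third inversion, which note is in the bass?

A-flat augmented seventh in root position is A-flat–C–E–G-flat.
Third inversion places the seventh in the bass, which is G-flat.

G-flat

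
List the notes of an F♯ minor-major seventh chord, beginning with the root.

F♯ minor-major seventh is a minor-major seventh built on F♯.
F♯ — root
A — minor 3rd
C♯ — perfect 5th
E♯ — major 7th

F♯ – A – C♯ – E♯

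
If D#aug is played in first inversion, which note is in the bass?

D#aug = D♯–F𝄪–A𝄪. First inversion → third in the bass = F𝄪.

F𝄪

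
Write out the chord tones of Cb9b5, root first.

Cb – Eb – Gbb – Bbb – Db

Cb9b5 is a dominant ninth flat five built on Cb.
root → Cb
3rd (major 3rd) → Eb
5th (diminished 5th) → Gbb
7th (minor 7th) → Bbb
9th (major 9th) → Db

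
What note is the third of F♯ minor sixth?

Root of F♯ minor sixth = F♯. The 3rd is a minor 3rd: F♯ up a minor 3rd → A.

A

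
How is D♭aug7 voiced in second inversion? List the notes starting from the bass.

D♭aug7 = D♭–F–A–C♭; second inversion → fifth (A) lowest.

A C♭ D♭ F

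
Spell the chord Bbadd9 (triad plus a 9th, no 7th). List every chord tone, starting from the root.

Bb, D, F, C

Bbadd9: added-ninth on Bb.
root → Bb
3rd (major 3rd) → D
5th (perfect 5th) → F
9th (major 9th) → C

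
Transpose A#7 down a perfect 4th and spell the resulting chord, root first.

E# G## B# D#

A# down a perfect 4th → E#. New chord: E# dominant seventh.
- root: E#
- major 3rd: G##
- perfect 5th: B#
- minor 7th: D#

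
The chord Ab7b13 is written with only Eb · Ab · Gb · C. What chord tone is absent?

Fb

The full Ab7b13 chord is Ab, C, Eb, Gb, Fb.
Comparing with the voicing, the minor 13th (13th) — Fb — is absent.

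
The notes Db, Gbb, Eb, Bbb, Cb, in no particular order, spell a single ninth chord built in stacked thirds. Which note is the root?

Arranged so that each adjacent pair is a third by letter name: Cb – Eb – Gbb – Bbb – Db.
The bottom of that stack, Cb, is the root (this is Cb dominant ninth flat five).

Cb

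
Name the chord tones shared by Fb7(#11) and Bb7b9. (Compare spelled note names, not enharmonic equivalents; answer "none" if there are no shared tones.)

Fb7(#11): Fb Ab Cb Ebb Bb
Bb7b9: Bb D F Ab Cb
Common to both → Ab, Cb, Bb.

Ab, Cb, Bb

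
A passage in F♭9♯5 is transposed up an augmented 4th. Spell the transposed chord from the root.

Bb, D, F#, Ab, C

An augmented 4th up from Fb is Bb, so the new chord is Bb dominant ninth sharp five.
root → Bb
3rd (major 3rd) → D
5th (augmented 5th) → F#
7th (minor 7th) → Ab
9th (major 9th) → C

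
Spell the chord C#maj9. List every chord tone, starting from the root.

C#maj9 is a major ninth built on C#.
root → C#
3rd (major 3rd) → E#
5th (perfect 5th) → G#
7th (major 7th) → B#
9th (major 9th) → D#

C#  E#  G#  B#  D#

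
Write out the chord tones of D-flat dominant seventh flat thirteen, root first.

D-flat, F, A-flat, C-flat, B-double-flat

Root D-flat, quality dominant seventh flat thirteen:
- root: D-flat
- major 3rd: F
- perfect 5th: A-flat
- minor 7th: C-flat
- minor 13th: B-double-flat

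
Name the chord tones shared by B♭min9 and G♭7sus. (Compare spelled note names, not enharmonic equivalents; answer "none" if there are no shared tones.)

Db

B♭min9: Bb Db F Ab C
G♭7sus: Gb Cb Db Fb
Common to both → Db.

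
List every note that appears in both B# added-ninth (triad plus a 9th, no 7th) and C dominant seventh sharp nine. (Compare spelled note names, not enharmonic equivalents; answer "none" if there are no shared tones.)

B# added-ninth: B♯ D𝄪 F𝄪 C𝄪
C dominant seventh sharp nine: C E G B♭ D♯
Common to both → none.

none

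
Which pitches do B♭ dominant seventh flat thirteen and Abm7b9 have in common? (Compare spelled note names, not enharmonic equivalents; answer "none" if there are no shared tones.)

B♭ dominant seventh flat thirteen: Bb D F Ab Gb
Abm7b9: Ab Cb Eb Gb Bbb
Common to both → Ab, Gb.

Ab  Gb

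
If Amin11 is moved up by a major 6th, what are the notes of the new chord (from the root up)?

F#, A, C#, E, G#, B

A major 6th up from A is F#, so the new chord is F# minor eleventh.
- root: F#
- minor 3rd: A
- perfect 5th: C#
- minor 7th: E
- major 9th: G#
- perfect 11th: B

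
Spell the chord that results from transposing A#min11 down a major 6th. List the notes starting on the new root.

A major 6th down from A♯ is C♯, so the new chord is C♯ minor eleventh.
Root: C♯
Minor 3rd (3rd): E
Perfect 5th (5th): G♯
Minor 7th (7th): B
Major 9th (9th): D♯
Perfect 11th (11th): F♯

C♯, E, G♯, B, D♯, F♯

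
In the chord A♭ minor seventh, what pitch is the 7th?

A♭ minor seventh is built on A-flat; its 7th is a minor 7th above the root.
A seventh above A uses the letter G, and the minor 7th above A-flat is G-flat.

G-flat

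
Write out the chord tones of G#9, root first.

G# – B# – D# – F# – A#

Root G#, quality dominant ninth:
Root: G#
Major 3rd (3rd): B#
Perfect 5th (5th): D#
Minor 7th (7th): F#
Major 9th (9th): A#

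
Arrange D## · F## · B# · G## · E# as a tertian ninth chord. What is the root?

Stacking in thirds gives E# – G## – B# – D## – F##, so E# is the root — E# major ninth.

E#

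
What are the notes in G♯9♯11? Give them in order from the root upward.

G# – B# – D# – F# – A# – C##

G♯9♯11: dominant ninth sharp eleven on G#.
G# — root
B# — major 3rd
D# — perfect 5th
F# — minor 7th
A# — major 9th
C## — augmented 11th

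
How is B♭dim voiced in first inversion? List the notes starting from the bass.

B♭dim = Bb–Db–Fb; first inversion → third (Db) lowest.

Db  Fb  Bb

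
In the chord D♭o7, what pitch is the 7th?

D♭o7 is built on Db; its 7th is a diminished 7th above the root.
A seventh above D uses the letter C, and the diminished 7th above Db is Cbb.

Cbb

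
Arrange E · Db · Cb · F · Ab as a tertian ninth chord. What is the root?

Stacking in thirds gives Db – F – Ab – Cb – E, so Db is the root — Db dominant seventh sharp nine.

Db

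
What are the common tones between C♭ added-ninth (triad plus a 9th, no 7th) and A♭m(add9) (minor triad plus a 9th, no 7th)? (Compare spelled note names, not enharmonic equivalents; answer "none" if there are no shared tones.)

C♭ added-ninth: Cb Eb Gb Db
A♭m(add9): Ab Cb Eb Bb
Common to both → Cb, Eb.

Cb, Eb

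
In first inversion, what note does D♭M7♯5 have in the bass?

F

D♭M7♯5 = Db–F–A–C. First inversion → third in the bass = F.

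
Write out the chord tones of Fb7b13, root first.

Fb, Ab, Cb, Ebb, Dbb

Fb7b13: dominant seventh flat thirteen on Fb.
Fb — root
Ab — major 3rd
Cb — perfect 5th
Ebb — minor 7th
Dbb — minor 13th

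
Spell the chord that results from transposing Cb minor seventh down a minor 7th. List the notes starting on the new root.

D-flat  F-flat  A-flat  C-flat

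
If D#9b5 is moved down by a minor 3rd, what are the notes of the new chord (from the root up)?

B♯ – D𝄪 – F♯ – A♯ – C𝄪

Transposed root: D♯ → B♯ (minor 3rd down). So we spell B♯ dominant ninth flat five:
Root: B♯
Major 3rd (3rd): D𝄪
Diminished 5th (5th): F♯
Minor 7th (7th): A♯
Major 9th (9th): C𝄪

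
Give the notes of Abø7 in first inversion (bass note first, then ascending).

In root position, Abø7 is A♭–C♭–E𝄫–G♭.
First inversion puts the third (C♭) in the bass.

C♭ E𝄫 G♭ A♭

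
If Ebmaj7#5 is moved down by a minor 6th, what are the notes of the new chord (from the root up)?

G  B  D#  F#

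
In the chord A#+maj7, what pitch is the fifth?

Root of A#+maj7 = A#. The 5th is an augmented 5th: A# up an augmented 5th → E##.

E##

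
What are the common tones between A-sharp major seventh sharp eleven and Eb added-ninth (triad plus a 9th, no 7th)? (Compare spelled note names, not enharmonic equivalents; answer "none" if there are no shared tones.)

none

A-sharp major seventh sharp eleven = A-sharp, C-double-sharp, E-sharp, G-double-sharp, D-double-sharp.
Eb added-ninth = E-flat, G, B-flat, F.
Shared: none.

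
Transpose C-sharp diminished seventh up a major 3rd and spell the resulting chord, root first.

E# – G# – B – D

Transposed root: C# → E# (major 3rd up). So we spell E# diminished seventh:
root → E#
3rd (minor 3rd) → G#
5th (diminished 5th) → B
7th (diminished 7th) → D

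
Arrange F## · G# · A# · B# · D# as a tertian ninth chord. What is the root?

Arranged so that each adjacent pair is a third by letter name: G# – B# – D# – F## – A#.
The bottom of that stack, G#, is the root (this is G# major ninth).

G#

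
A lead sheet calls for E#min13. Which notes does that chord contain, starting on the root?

E♯, G♯, B♯, D♯, F𝄪, A♯, C𝄪

Root E♯, quality minor thirteenth:
- root: E♯
- minor 3rd: G♯
- perfect 5th: B♯
- minor 7th: D♯
- major 9th: F𝄪
- perfect 11th: A♯
- major 13th: C𝄪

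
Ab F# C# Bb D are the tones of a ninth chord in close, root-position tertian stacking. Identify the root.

Arranged so that each adjacent pair is a third by letter name: Bb – D – F# – Ab – C#.
The bottom of that stack, Bb, is the root (this is Bb dominant seventh sharp nine sharp five).

Bb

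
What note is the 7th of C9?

Root of C9 = C. The 7th is a minor 7th: C up a minor 7th → Bb.

Bb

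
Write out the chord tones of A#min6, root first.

A# C# E# F##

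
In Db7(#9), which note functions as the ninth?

Root of Db7(#9) = Db. The 9th is an augmented 9th: Db up an augmented 9th → E.

E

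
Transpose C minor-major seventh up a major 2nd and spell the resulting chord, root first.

D, F, A, C#

Transposed root: C → D (major 2nd up). So we spell D minor-major seventh:
Root: D
Minor 3rd (3rd): F
Perfect 5th (5th): A
Major 7th (7th): C#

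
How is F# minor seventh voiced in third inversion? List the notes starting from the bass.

In root position, F# minor seventh is F-sharp–A–C-sharp–E.
Third inversion puts the seventh (E) in the bass.

E, F-sharp, A, C-sharp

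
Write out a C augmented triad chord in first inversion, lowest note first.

E G# C

In root position, C augmented triad is C–E–G#.
First inversion puts the third (E) in the bass.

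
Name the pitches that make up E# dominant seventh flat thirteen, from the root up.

E# dominant seventh flat thirteen is a dominant seventh flat thirteen built on E-sharp.
root → E-sharp
3rd (major 3rd) → G-double-sharp
5th (perfect 5th) → B-sharp
7th (minor 7th) → D-sharp
13th (minor 13th) → C-sharp

E-sharp, G-double-sharp, B-sharp, D-sharp, C-sharp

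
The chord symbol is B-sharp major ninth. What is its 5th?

F-double-sharp

B-sharp major ninth is built on B-sharp; its 5th is a perfect 5th above the root.
A fifth above B uses the letter F, and the perfect 5th above B-sharp is F-double-sharp.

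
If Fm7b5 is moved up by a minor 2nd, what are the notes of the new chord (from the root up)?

G♭, B𝄫, D𝄫, F♭

A minor 2nd up from F is G♭, so the new chord is G♭ half-diminished seventh.
G♭ — root
B𝄫 — minor 3rd
D𝄫 — diminished 5th
F♭ — minor 7th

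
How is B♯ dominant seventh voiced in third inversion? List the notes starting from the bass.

In root position, B♯ dominant seventh is B-sharp–D-double-sharp–F-double-sharp–A-sharp.
Third inversion puts the seventh (A-sharp) in the bass.

A-sharp – B-sharp – D-double-sharp – F-double-sharp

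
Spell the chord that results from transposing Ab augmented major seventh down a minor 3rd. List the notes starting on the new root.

Transposed root: A-flat → F (minor 3rd down). So we spell F augmented major seventh:
F — root
A — major 3rd
C-sharp — augmented 5th
E — major 7th

F  A  C-sharp  E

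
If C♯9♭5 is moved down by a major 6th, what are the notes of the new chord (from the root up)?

E  G#  Bb  D  F#

C# down a major 6th → E. New chord: E dominant ninth flat five.
- root: E
- major 3rd: G#
- diminished 5th: Bb
- minor 7th: D
- major 9th: F#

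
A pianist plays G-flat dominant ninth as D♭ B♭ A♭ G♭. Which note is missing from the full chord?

F♭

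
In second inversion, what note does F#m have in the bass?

F#m = F#–A–C#. Second inversion → fifth in the bass = C#.

C#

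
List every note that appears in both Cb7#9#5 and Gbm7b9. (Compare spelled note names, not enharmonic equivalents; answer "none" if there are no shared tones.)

Cb7#9#5: Cb Eb G Bbb D
Gbm7b9: Gb Bbb Db Fb Abb
Common to both → Bbb.

Bbb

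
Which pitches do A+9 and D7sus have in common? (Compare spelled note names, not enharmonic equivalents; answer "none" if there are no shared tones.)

A  G

A+9: A C♯ E♯ G B
D7sus: D G A C
Common to both → A, G.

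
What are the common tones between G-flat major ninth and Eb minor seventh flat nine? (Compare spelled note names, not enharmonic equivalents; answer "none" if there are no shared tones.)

G-flat, B-flat, D-flat

G-flat major ninth: G-flat B-flat D-flat F A-flat
Eb minor seventh flat nine: E-flat G-flat B-flat D-flat F-flat
Common to both → G-flat, B-flat, D-flat.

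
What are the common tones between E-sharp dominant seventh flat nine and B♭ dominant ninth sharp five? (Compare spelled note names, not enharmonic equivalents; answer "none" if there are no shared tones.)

F-sharp

E-sharp dominant seventh flat nine = E-sharp, G-double-sharp, B-sharp, D-sharp, F-sharp.
B♭ dominant ninth sharp five = B-flat, D, F-sharp, A-flat, C.
Shared: F-sharp.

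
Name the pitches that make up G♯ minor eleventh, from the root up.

G#, B, D#, F#, A#, C#

G♯ minor eleventh is a minor eleventh built on G#.
G# — root
B — minor 3rd
D# — perfect 5th
F# — minor 7th
A# — major 9th
C# — perfect 11th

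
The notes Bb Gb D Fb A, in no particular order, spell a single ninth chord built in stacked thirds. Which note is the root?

Stacking in thirds gives Gb – Bb – D – Fb – A, so Gb is the root — Gb dominant seventh sharp nine sharp five.

Gb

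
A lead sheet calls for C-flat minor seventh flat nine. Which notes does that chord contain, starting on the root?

C-flat minor seventh flat nine is a minor seventh flat nine built on Cb.
- root: Cb
- minor 3rd: Ebb
- perfect 5th: Gb
- minor 7th: Bbb
- minor 9th: Dbb

Cb Ebb Gb Bbb Dbb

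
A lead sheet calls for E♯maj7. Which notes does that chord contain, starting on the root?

E♯maj7 is a major seventh built on E#.
E# — root
G## — major 3rd
B# — perfect 5th
D## — major 7th

E# G## B# D##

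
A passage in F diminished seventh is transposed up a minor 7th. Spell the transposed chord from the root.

E-flat, G-flat, B-double-flat, D-double-flat

A minor 7th up from F is E-flat, so the new chord is E-flat diminished seventh.
Root: E-flat
Minor 3rd (3rd): G-flat
Diminished 5th (5th): B-double-flat
Diminished 7th (7th): D-double-flat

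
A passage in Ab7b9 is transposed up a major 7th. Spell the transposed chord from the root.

G – B – D – F – A♭

A major 7th up from A♭ is G, so the new chord is G dominant seventh flat nine.
- root: G
- major 3rd: B
- perfect 5th: D
- minor 7th: F
- minor 9th: A♭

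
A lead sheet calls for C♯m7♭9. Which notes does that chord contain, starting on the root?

C#, E, G#, B, D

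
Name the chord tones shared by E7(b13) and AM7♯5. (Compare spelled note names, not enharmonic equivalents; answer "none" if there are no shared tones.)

G#

E7(b13): E G# B D C
AM7♯5: A C# E# G#
Common to both → G#.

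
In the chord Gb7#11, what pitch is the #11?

C

Gb7#11 is built on Gb; its 11th is an augmented 11th above the root.
A fourth above G uses the letter C, and the augmented 11th above Gb is C.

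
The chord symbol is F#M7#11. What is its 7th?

E#

Root of F#M7#11 = F#. The 7th is a major 7th: F# up a major 7th → E#.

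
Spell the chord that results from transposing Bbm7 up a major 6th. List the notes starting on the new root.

Transposed root: Bb → G (major 6th up). So we spell G minor seventh:
- root: G
- minor 3rd: Bb
- perfect 5th: D
- minor 7th: F

G Bb D F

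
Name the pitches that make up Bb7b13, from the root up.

Root Bb, quality dominant seventh flat thirteen:
Root: Bb
Major 3rd (3rd): D
Perfect 5th (5th): F
Minor 7th (7th): Ab
Minor 13th (13th): Gb

Bb D F Ab Gb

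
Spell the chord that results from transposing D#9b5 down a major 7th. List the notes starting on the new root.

E, G#, Bb, D, F#

Transposed root: D# → E (major 7th down). So we spell E dominant ninth flat five:
Root: E
Major 3rd (3rd): G#
Diminished 5th (5th): Bb
Minor 7th (7th): D
Major 9th (9th): F#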